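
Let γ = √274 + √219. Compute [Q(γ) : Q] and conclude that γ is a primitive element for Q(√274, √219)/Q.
[Q(γ) : Q] = 4 (equivalently, Q(γ) = Q(√274, √219))

Obviously Q(γ) ⊆ Q(√274, √219), and [Q(√274, √219):Q] = 4 (since 274, 219 are distinct squarefree integers > 1 with 60006 not a perfect square). To show equality we compute the minimal polynomial of γ. From γ = √274 + √219: γ^2 = 274 + 2√(60006) + 219 = 493 + 2√(60006), so γ^2 - 493 = 2√(60006); squaring, (γ^2 - 493)^2 = 4·60006, i.e. γ^4 - 986γ^2 + 243049 - 240024 = 0, i.e. γ^4 - 986γ^2 + 3025 = 0. So γ is a root of x^4 - 986x^2 + 3025. This polynomial is irreducible over Q: it has no rational root (each ±√274 ± √219 is irrational), and any factorization into two quadratics over Q would force √(60006) ∈ Q (pairing opposite roots) or √274, √219 ∈ Q (other pairings), all impossible. Hence [Q(γ):Q] = 4 = [Q(√274, √219):Q], so Q(γ) = Q(√274, √219).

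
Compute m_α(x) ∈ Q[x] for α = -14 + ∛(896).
m_α(x) = x^3 + 42x^2 + 588x + 1848

Set β = α + 14 = ∛(896), so β^3 = 896. Then (α + 14)^3 - 896 = 0, i.e. α is a root of g(x) = (x + 14)^3 - 896 = x^3 + 42x^2 + 588x + 1848. Since g(x) = h(x + 14) where h(x) = x^3 - 896, and h is irreducible over Q (because 896 is not a perfect cube, so h has no rational root, and a monic cubic with no rational root is irreducible), g is also irreducible (irreducibility is preserved under the substitution x → x + 14). Hence m_α(x) = x^3 + 42x^2 + 588x + 1848.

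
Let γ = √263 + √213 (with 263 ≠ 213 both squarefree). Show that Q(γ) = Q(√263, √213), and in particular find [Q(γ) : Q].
[Q(γ) : Q] = 4 (equivalently, Q(γ) = Q(√263, √213))

Obviously Q(γ) ⊆ Q(√263, √213), and [Q(√263, √213):Q] = 4 (since 263, 213 are distinct squarefree integers > 1 with 56019 not a perfect square). To show equality we compute the minimal polynomial of γ. From γ = √263 + √213: γ^2 = 263 + 2√(56019) + 213 = 476 + 2√(56019), so γ^2 - 476 = 2√(56019); squaring, (γ^2 - 476)^2 = 4·56019, i.e. γ^4 - 952γ^2 + 226576 - 224076 = 0, i.e. γ^4 - 952γ^2 + 2500 = 0. So γ is a root of x^4 - 952x^2 + 2500. This polynomial is irreducible over Q: it has no rational root (each ±√263 ± √213 is irrational), and any factorization into two quadratics over Q would force √(56019) ∈ Q (pairing opposite roots) or √263, √213 ∈ Q (other pairings), all impossible. Hence [Q(γ):Q] = 4 = [Q(√263, √213):Q], so Q(γ) = Q(√263, √213).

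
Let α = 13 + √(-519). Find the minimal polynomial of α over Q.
m_α(x) = x^2 - 26x + 688

From α - 13 = √(-519), squaring gives (α - 13)^2 = -519, i.e. α^2 - 26α + 169 = -519, so α^2 - 26α + 688 = 0. The discriminant of x^2 - 26x + 688 is (-26)^2 - 4·(688) = 676 - 2752 = -2076, and 4·(-519) is not a perfect square in Q since -519 is squarefree and ≠ 1. Hence x^2 - 26x + 688 is irreducible over Q and is the minimal polynomial of α.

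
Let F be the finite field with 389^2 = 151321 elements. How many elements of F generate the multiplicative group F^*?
There are φ(151320) = 36864 primitive elements

F_q^* is cyclic of order q - 1 = 151320. A cyclic group of order m has exactly φ(m) generators. Here m = 151320 = 2^3 · 3 · 5 · 13 · 97, so the number of primitive elements is φ(151320) = 36864.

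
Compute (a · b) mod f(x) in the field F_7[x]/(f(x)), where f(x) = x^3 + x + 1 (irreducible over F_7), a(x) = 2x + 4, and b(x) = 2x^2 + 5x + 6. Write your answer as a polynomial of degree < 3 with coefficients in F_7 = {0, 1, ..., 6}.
a · b ≡ 4x^2 + 6 (mod f(x))

Multiply in F_7[x]: a(x)·b(x) = (2x + 4)·(2x^2 + 5x + 6) = 4x^3 + 4x^2 + 4x + 3. This has degree ≥ 3, so divide by f(x) over F_7: 4x^3 + 4x^2 + 4x + 3 = (4)·(x^3 + x + 1) + (4x^2 + 6). Hence a·b ≡ 4x^2 + 6 (mod f). (F_7[x]/(f) is a field with 7^3 = 343 elements since f is irreducible of degree 3.)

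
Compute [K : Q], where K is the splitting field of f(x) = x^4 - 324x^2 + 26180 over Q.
[K : Q] = 4

Solving the quadratic in x^2: x^2 = (324 ± √(324^2 - 4·26180))/2 = (324 ± √256)/2 = (324 ± 16)/2, giving x^2 = 154 or x^2 = 170. So f(x) = (x^2 - 154)(x^2 - 170) and the roots of f are ±√154, ±√170. Hence the splitting field is K = Q(√154, √170). Since 154 and 170 are distinct squarefree integers > 1, their product 26180 is not a perfect square, so √170 ∉ Q(√154). By the tower law [K:Q] = [Q(√154,√170):Q(√154)] · [Q(√154):Q] = 2 · 2 = 4.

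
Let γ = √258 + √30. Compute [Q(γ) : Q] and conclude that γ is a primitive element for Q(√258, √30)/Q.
[Q(γ) : Q] = 4 (equivalently, Q(γ) = Q(√258, √30))

Obviously Q(γ) ⊆ Q(√258, √30), and [Q(√258, √30):Q] = 4 (since 258, 30 are distinct squarefree integers > 1 with 7740 not a perfect square). To show equality we compute the minimal polynomial of γ. From γ = √258 + √30: γ^2 = 258 + 2√(7740) + 30 = 288 + 2√(7740), so γ^2 - 288 = 2√(7740); squaring, (γ^2 - 288)^2 = 4·7740, i.e. γ^4 - 576γ^2 + 82944 - 30960 = 0, i.e. γ^4 - 576γ^2 + 51984 = 0. So γ is a root of x^4 - 576x^2 + 51984. This polynomial is irreducible over Q: it has no rational root (each ±√258 ± √30 is irrational), and any factorization into two quadratics over Q would force √(7740) ∈ Q (pairing opposite roots) or √258, √30 ∈ Q (other pairings), all impossible. Hence [Q(γ):Q] = 4 = [Q(√258, √30):Q], so Q(γ) = Q(√258, √30).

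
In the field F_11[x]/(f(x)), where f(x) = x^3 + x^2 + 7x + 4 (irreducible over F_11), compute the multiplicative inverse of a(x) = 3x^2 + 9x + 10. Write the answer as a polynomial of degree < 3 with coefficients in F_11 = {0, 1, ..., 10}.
a(x)^(-1) ≡ 9x^2 + 4x + 10 (mod f(x))

Since f is irreducible over F_11, F_11[x]/(f) is a field and a(x) ≠ 0 has an inverse. Apply the extended Euclidean algorithm to f(x) and a(x) in F_11[x]: f(x) = (4x + 3)·a(x) + (6x + 7);  a(x) = (6x)·(6x + 7) + (10). The last nonzero remainder is the constant 10 = gcd(f, a) in F_11. Back-substituting through the division chain expresses 10 = s(x)·a(x) + t(x)·f(x) with s(x) ≡ 2x^2 + 7x + 1 (mod f), so (2x^2 + 7x + 1)·a(x) ≡ 10 (mod f). Multiplying by 10^(-1) ≡ 10 in F_11 gives a(x)^(-1) ≡ 10·(2x^2 + 7x + 1) ≡ 9x^2 + 4x + 10 (mod f). Check: (3x^2 + 9x + 10)·(9x^2 + 4x + 10) = 5x^4 + 5x^3 + 2x^2 + 9x + 1 ≡ 1 (mod x^3 + x^2 + 7x + 4).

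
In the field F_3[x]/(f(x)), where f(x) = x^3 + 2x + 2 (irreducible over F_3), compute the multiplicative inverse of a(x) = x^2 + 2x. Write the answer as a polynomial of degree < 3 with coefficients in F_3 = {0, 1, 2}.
a(x)^(-1) ≡ x + 1 (mod f(x))

Since f is irreducible over F_3, F_3[x]/(f) is a field and a(x) ≠ 0 has an inverse. Apply the extended Euclidean algorithm to f(x) and a(x) in F_3[x]: f(x) = (x + 1)·a(x) + (2). The last nonzero remainder is the constant 2 = gcd(f, a) in F_3. Back-substituting through the division chain expresses 2 = s(x)·a(x) + t(x)·f(x) with s(x) ≡ 2x + 2 (mod f), so (2x + 2)·a(x) ≡ 2 (mod f). Multiplying by 2^(-1) ≡ 2 in F_3 gives a(x)^(-1) ≡ 2·(2x + 2) ≡ x + 1 (mod f). Check: (x^2 + 2x)·(x + 1) = x^3 + 2x ≡ 1 (mod x^3 + 2x + 2).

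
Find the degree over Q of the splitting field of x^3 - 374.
[K : Q] = 6

The roots of x^3 - 374 are ∛374, ω∛374, ω^2∛374 where ω = e^(2πi/3) is a primitive cube root of unity, so K = Q(∛374, ω). Now [Q(∛374):Q] = 3 (since 374 is not a perfect cube, x^3 - 374 is irreducible) and [Q(ω):Q] = 2. Both 2 and 3 divide [K:Q], and [K:Q] ≤ 3·2 = 6, so [K:Q] = 6. (Equivalently: Q(∛374) ⊂ R but ω ∉ R, so [K : Q(∛374)] = 2.)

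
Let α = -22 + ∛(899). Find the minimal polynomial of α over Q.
m_α(x) = x^3 + 66x^2 + 1452x + 9749

Set β = α + 22 = ∛(899), so β^3 = 899. Then (α + 22)^3 - 899 = 0, i.e. α is a root of g(x) = (x + 22)^3 - 899 = x^3 + 66x^2 + 1452x + 9749. Since g(x) = h(x + 22) where h(x) = x^3 - 899, and h is irreducible over Q (because 899 is not a perfect cube, so h has no rational root, and a monic cubic with no rational root is irreducible), g is also irreducible (irreducibility is preserved under the substitution x → x + 22). Hence m_α(x) = x^3 + 66x^2 + 1452x + 9749.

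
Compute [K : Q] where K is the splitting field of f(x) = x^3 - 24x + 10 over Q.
[K : Q] = 6

By the rational root test, any rational root of the monic integer polynomial f(x) = x^3 - 24x + 10 must be an integer dividing the constant term 10, i.e. one of ±{1, 2, 5, 10}. Evaluating: f(1) = -13, f(-1) = 33, f(2) = -30, f(-2) = 50, f(5) = 15, f(-5) = 5, f(10) = 770, f(-10) = -750; none is 0, so f has no rational root and is therefore irreducible over Q (a cubic with no linear factor over a field is irreducible). For an irreducible cubic, the Galois group is A_3 or S_3 according as the discriminant disc(f) = -4a^3 - 27b^2 = -4·(-24)^3 - 27·(10)^2 = 52596 is or is not a square in Q. Here disc(f) = 52596 is not a perfect square in Q, so the Galois group of f over Q is not contained in A_3 and must be all of S_3. The splitting field has degree |S_3| = 6 over Q, so [K : Q] = 6.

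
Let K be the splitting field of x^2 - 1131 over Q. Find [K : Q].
[K : Q] = 2

f(x) = x^2 - 1131 factors as (x - √1131)(x + √1131). The splitting field is K = Q(√1131). Since 1131 is squarefree and > 1, it is not a perfect square, so x^2 - 1131 is irreducible over Q and [Q(√1131) : Q] = 2. Hence [K : Q] = 2.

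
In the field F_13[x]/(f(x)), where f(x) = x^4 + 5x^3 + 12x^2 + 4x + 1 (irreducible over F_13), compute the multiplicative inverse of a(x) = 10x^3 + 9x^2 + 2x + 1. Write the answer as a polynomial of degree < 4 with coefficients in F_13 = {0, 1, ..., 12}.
a(x)^(-1) ≡ x^3 + 3x^2 + 12x + 7 (mod f(x))

Since f is irreducible over F_13, F_13[x]/(f) is a field and a(x) ≠ 0 has an inverse. Apply the extended Euclidean algorithm to f(x) and a(x) in F_13[x]: f(x) = (4x + 6)·a(x) + (2x^2 + x + 8);  a(x) = (5x + 2)·(2x^2 + x + 8) + (12x + 11);  (2x^2 + x + 8) = (11x + 3)·(12x + 11) + (1). The last nonzero remainder is the constant 1 = gcd(f, a) in F_13. Back-substituting through the division chain expresses 1 = s(x)·a(x) + t(x)·f(x) with s(x) ≡ x^3 + 3x^2 + 12x + 7 (mod f), so a(x)^(-1) ≡ s(x) = x^3 + 3x^2 + 12x + 7 (mod f). Check: (10x^3 + 9x^2 + 2x + 1)·(x^3 + 3x^2 + 12x + 7) = 10x^6 + 6x^4 + 3x^3 + 12x^2 + 7 ≡ 1 (mod x^4 + 5x^3 + 12x^2 + 4x + 1).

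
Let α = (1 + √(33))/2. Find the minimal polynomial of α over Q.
m_α(x) = x^2 - x - 8

From 2α - 1 = √(33), squaring gives (2α - 1)^2 = 33, i.e. 4α^2 - 4α + 1 = 33, so α^2 - α + (1 - 33)/4 = 0. Since 33 ≡ 1 (mod 4), (1 - 33)/4 = -8 ∈ Z. The polynomial x^2 - x - 8 has discriminant 1 - 4·(-8) = 33, which is not a perfect square in Q (d = 33 is squarefree and ≠ 1), so x^2 - x - 8 is irreducible over Q. It is the minimal polynomial of α.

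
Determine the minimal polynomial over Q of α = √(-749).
m_α(x) = x^2 + 749

α satisfies α^2 + 749 = 0, so x^2 + 749 annihilates α. Since d = -749 is squarefree and ≠ 1, it is not a perfect square in Q, so x^2 + 749 has no rational root and is therefore irreducible over Q (a degree-2 polynomial over a field is irreducible iff it has no root). Hence m_α(x) = x^2 + 749.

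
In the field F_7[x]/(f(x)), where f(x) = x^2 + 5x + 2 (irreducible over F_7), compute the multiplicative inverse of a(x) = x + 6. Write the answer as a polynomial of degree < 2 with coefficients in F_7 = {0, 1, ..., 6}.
a(x)^(-1) ≡ 6x + 1 (mod f(x))

Since f is irreducible over F_7, F_7[x]/(f) is a field and a(x) ≠ 0 has an inverse. Apply the extended Euclidean algorithm to f(x) and a(x) in F_7[x]: f(x) = (x + 6)·a(x) + (1). The last nonzero remainder is the constant 1 = gcd(f, a) in F_7. Back-substituting through the division chain expresses 1 = s(x)·a(x) + t(x)·f(x) with s(x) ≡ 6x + 1 (mod f), so a(x)^(-1) ≡ s(x) = 6x + 1 (mod f). Check: (x + 6)·(6x + 1) = 6x^2 + 2x + 6 ≡ 1 (mod x^2 + 5x + 2).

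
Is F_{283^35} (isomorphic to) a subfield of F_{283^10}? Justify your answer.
No: F_{283^35} is not a subfield of F_{283^10}

F_{p^m} embeds in F_{p^n} iff m | n. Here 35 ∤ 10 (since 10 = 0·35 + 10 with remainder 10 ≠ 0), so F_{283^35} is not a subfield of F_{283^10}. Equivalently: if it were, the tower law would give 35 = [F_{283^35}:F_283] dividing [F_{283^10}:F_283] = 10, contradiction.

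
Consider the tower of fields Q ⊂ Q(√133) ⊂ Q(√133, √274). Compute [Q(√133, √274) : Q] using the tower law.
[Q(√133, √274) : Q] = 4

[Q(√133):Q] = 2 (min poly x^2 - 133, irreducible since 133 is squarefree > 1). For the top step, suppose √274 ∈ Q(√133), say √274 = c + d√133 with c, d ∈ Q. Squaring: 274 = c^2 + 133d^2 + 2cd√133. Since √133 ∉ Q this forces 2cd = 0. If d = 0 then √274 = c ∈ Q, contradicting 274 squarefree > 1. If c = 0 then 274 = 133d^2, so 133·274 = (133d)^2 is a perfect square in Q — but 133·274 = 36442 is not a perfect square (since 133 and 274 are distinct squarefree integers). Contradiction. Hence √274 ∉ Q(√133), so x^2 - 274 stays irreducible over Q(√133) and [Q(√133, √274) : Q(√133)] = 2. By the tower law, [Q(√133, √274) : Q] = 2 · 2 = 4.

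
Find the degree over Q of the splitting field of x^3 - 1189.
[K : Q] = 6

The roots of x^3 - 1189 are ∛1189, ω∛1189, ω^2∛1189 where ω = e^(2πi/3) is a primitive cube root of unity, so K = Q(∛1189, ω). Now [Q(∛1189):Q] = 3 (since 1189 is not a perfect cube, x^3 - 1189 is irreducible) and [Q(ω):Q] = 2. Both 2 and 3 divide [K:Q], and [K:Q] ≤ 3·2 = 6, so [K:Q] = 6. (Equivalently: Q(∛1189) ⊂ R but ω ∉ R, so [K : Q(∛1189)] = 2.)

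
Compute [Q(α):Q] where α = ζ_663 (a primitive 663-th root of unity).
[Q(α):Q] = 384

The minimal polynomial of ζ_663 over Q is the 663-th cyclotomic polynomial Φ_663(x), which is irreducible over Q and has degree φ(663) = 384. Hence [Q(α):Q] = φ(663) = 384.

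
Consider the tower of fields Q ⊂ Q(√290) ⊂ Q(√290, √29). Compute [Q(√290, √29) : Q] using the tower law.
[Q(√290, √29) : Q] = 4

[Q(√290):Q] = 2 (min poly x^2 - 290, irreducible since 290 is squarefree > 1). For the top step, suppose √29 ∈ Q(√290), say √29 = c + d√290 with c, d ∈ Q. Squaring: 29 = c^2 + 290d^2 + 2cd√290. Since √290 ∉ Q this forces 2cd = 0. If d = 0 then √29 = c ∈ Q, contradicting 29 squarefree > 1. If c = 0 then 29 = 290d^2, so 290·29 = (290d)^2 is a perfect square in Q — but 290·29 = 8410 is not a perfect square (since 290 and 29 are distinct squarefree integers). Contradiction. Hence √29 ∉ Q(√290), so x^2 - 29 stays irreducible over Q(√290) and [Q(√290, √29) : Q(√290)] = 2. By the tower law, [Q(√290, √29) : Q] = 2 · 2 = 4.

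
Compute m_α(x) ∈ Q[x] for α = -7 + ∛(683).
m_α(x) = x^3 + 21x^2 + 147x - 340

Set β = α + 7 = ∛(683), so β^3 = 683. Then (α + 7)^3 - 683 = 0, i.e. α is a root of g(x) = (x + 7)^3 - 683 = x^3 + 21x^2 + 147x - 340. Since g(x) = h(x + 7) where h(x) = x^3 - 683, and h is irreducible over Q (because 683 is not a perfect cube, so h has no rational root, and a monic cubic with no rational root is irreducible), g is also irreducible (irreducibility is preserved under the substitution x → x + 7). Hence m_α(x) = x^3 + 21x^2 + 147x - 340.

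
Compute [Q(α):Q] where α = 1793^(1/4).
[Q(α):Q] = 4

α is a root of x^4 - 1793. By Eisenstein's criterion at the prime p = 11 (which divides the constant term 1793 but p^2 = 121 does not, since 1793 is squarefree), x^4 - 1793 is irreducible over Q. Hence [Q(α):Q] = 4.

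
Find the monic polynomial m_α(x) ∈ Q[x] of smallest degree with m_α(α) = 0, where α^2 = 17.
m_α(x) = x^2 - 17

α satisfies α^2 - 17 = 0, so x^2 - 17 annihilates α. Since d = 17 is squarefree and ≠ 1, it is not a perfect square in Q, so x^2 - 17 has no rational root and is therefore irreducible over Q (a degree-2 polynomial over a field is irreducible iff it has no root). Hence m_α(x) = x^2 - 17.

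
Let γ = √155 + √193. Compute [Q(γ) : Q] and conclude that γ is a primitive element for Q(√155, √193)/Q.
[Q(γ) : Q] = 4 (equivalently, Q(γ) = Q(√155, √193))

Obviously Q(γ) ⊆ Q(√155, √193), and [Q(√155, √193):Q] = 4 (since 155, 193 are distinct squarefree integers > 1 with 29915 not a perfect square). To show equality we compute the minimal polynomial of γ. From γ = √155 + √193: γ^2 = 155 + 2√(29915) + 193 = 348 + 2√(29915), so γ^2 - 348 = 2√(29915); squaring, (γ^2 - 348)^2 = 4·29915, i.e. γ^4 - 696γ^2 + 121104 - 119660 = 0, i.e. γ^4 - 696γ^2 + 1444 = 0. So γ is a root of x^4 - 696x^2 + 1444. This polynomial is irreducible over Q: it has no rational root (each ±√155 ± √193 is irrational), and any factorization into two quadratics over Q would force √(29915) ∈ Q (pairing opposite roots) or √155, √193 ∈ Q (other pairings), all impossible. Hence [Q(γ):Q] = 4 = [Q(√155, √193):Q], so Q(γ) = Q(√155, √193).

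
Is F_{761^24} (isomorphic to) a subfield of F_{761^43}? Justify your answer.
No: F_{761^24} is not a subfield of F_{761^43}

F_{p^m} embeds in F_{p^n} iff m | n. Here 24 ∤ 43 (since 43 = 1·24 + 19 with remainder 19 ≠ 0), so F_{761^24} is not a subfield of F_{761^43}. Equivalently: if it were, the tower law would give 24 = [F_{761^24}:F_761] dividing [F_{761^43}:F_761] = 43, contradiction.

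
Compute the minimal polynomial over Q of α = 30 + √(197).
m_α(x) = x^2 - 60x + 703

From α - 30 = √(197), squaring gives (α - 30)^2 = 197, i.e. α^2 - 60α + 900 = 197, so α^2 - 60α + 703 = 0. The discriminant of x^2 - 60x + 703 is (-60)^2 - 4·(703) = 3600 - 2812 = 788, and 4·(197) is not a perfect square in Q since 197 is squarefree and ≠ 1. Hence x^2 - 60x + 703 is irreducible over Q and is the minimal polynomial of α.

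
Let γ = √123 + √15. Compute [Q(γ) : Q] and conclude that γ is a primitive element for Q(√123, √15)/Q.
[Q(γ) : Q] = 4 (equivalently, Q(γ) = Q(√123, √15))

Obviously Q(γ) ⊆ Q(√123, √15), and [Q(√123, √15):Q] = 4 (since 123, 15 are distinct squarefree integers > 1 with 1845 not a perfect square). To show equality we compute the minimal polynomial of γ. From γ = √123 + √15: γ^2 = 123 + 2√(1845) + 15 = 138 + 2√(1845), so γ^2 - 138 = 2√(1845); squaring, (γ^2 - 138)^2 = 4·1845, i.e. γ^4 - 276γ^2 + 19044 - 7380 = 0, i.e. γ^4 - 276γ^2 + 11664 = 0. So γ is a root of x^4 - 276x^2 + 11664. This polynomial is irreducible over Q: it has no rational root (each ±√123 ± √15 is irrational), and any factorization into two quadratics over Q would force √(1845) ∈ Q (pairing opposite roots) or √123, √15 ∈ Q (other pairings), all impossible. Hence [Q(γ):Q] = 4 = [Q(√123, √15):Q], so Q(γ) = Q(√123, √15).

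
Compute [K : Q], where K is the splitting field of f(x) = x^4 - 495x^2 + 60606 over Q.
[K : Q] = 4

Solving the quadratic in x^2: x^2 = (495 ± √(495^2 - 4·60606))/2 = (495 ± √2601)/2 = (495 ± 51)/2, giving x^2 = 222 or x^2 = 273. So f(x) = (x^2 - 222)(x^2 - 273) and the roots of f are ±√222, ±√273. Hence the splitting field is K = Q(√222, √273). Since 222 and 273 are distinct squarefree integers > 1, their product 60606 is not a perfect square, so √273 ∉ Q(√222). By the tower law [K:Q] = [Q(√222,√273):Q(√222)] · [Q(√222):Q] = 2 · 2 = 4.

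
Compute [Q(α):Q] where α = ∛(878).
[Q(α):Q] = 3

The minimal polynomial of α is x^3 - 878, irreducible over Q since 878 is not a perfect cube (so x^3 - 878 has no rational root). Hence [Q(α):Q] = deg(m_α) = 3.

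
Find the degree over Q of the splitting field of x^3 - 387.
[K : Q] = 6

The roots of x^3 - 387 are ∛387, ω∛387, ω^2∛387 where ω = e^(2πi/3) is a primitive cube root of unity, so K = Q(∛387, ω). Now [Q(∛387):Q] = 3 (since 387 is not a perfect cube, x^3 - 387 is irreducible) and [Q(ω):Q] = 2. Both 2 and 3 divide [K:Q], and [K:Q] ≤ 3·2 = 6, so [K:Q] = 6. (Equivalently: Q(∛387) ⊂ R but ω ∉ R, so [K : Q(∛387)] = 2.)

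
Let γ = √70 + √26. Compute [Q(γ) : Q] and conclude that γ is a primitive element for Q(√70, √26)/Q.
[Q(γ) : Q] = 4 (equivalently, Q(γ) = Q(√70, √26))

Obviously Q(γ) ⊆ Q(√70, √26), and [Q(√70, √26):Q] = 4 (since 70, 26 are distinct squarefree integers > 1 with 1820 not a perfect square). To show equality we compute the minimal polynomial of γ. From γ = √70 + √26: γ^2 = 70 + 2√(1820) + 26 = 96 + 2√(1820), so γ^2 - 96 = 2√(1820); squaring, (γ^2 - 96)^2 = 4·1820, i.e. γ^4 - 192γ^2 + 9216 - 7280 = 0, i.e. γ^4 - 192γ^2 + 1936 = 0. So γ is a root of x^4 - 192x^2 + 1936. This polynomial is irreducible over Q: it has no rational root (each ±√70 ± √26 is irrational), and any factorization into two quadratics over Q would force √(1820) ∈ Q (pairing opposite roots) or √70, √26 ∈ Q (other pairings), all impossible. Hence [Q(γ):Q] = 4 = [Q(√70, √26):Q], so Q(γ) = Q(√70, √26).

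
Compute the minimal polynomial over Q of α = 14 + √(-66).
m_α(x) = x^2 - 28x + 262

From α - 14 = √(-66), squaring gives (α - 14)^2 = -66, i.e. α^2 - 28α + 196 = -66, so α^2 - 28α + 262 = 0. The discriminant of x^2 - 28x + 262 is (-28)^2 - 4·(262) = 784 - 1048 = -264, and 4·(-66) is not a perfect square in Q since -66 is squarefree and ≠ 1. Hence x^2 - 28x + 262 is irreducible over Q and is the minimal polynomial of α.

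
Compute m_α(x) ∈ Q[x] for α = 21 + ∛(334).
m_α(x) = x^3 - 63x^2 + 1323x - 9595

Set β = α - 21 = ∛(334), so β^3 = 334. Then (α - 21)^3 - 334 = 0, i.e. α is a root of g(x) = (x - 21)^3 - 334 = x^3 - 63x^2 + 1323x - 9595. Since g(x) = h(x - 21) where h(x) = x^3 - 334, and h is irreducible over Q (because 334 is not a perfect cube, so h has no rational root, and a monic cubic with no rational root is irreducible), g is also irreducible (irreducibility is preserved under the substitution x → x - 21). Hence m_α(x) = x^3 - 63x^2 + 1323x - 9595.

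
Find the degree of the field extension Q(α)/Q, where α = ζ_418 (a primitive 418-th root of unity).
[Q(α):Q] = 180

The minimal polynomial of ζ_418 over Q is the 418-th cyclotomic polynomial Φ_418(x), which is irreducible over Q and has degree φ(418) = 180. Hence [Q(α):Q] = φ(418) = 180.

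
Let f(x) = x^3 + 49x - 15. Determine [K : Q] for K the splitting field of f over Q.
[K : Q] = 6

By the rational root test, any rational root of the monic integer polynomial f(x) = x^3 + 49x - 15 must be an integer dividing the constant term -15, i.e. one of ±{1, 3, 5, 15}. Evaluating: f(1) = 35, f(-1) = -65, f(3) = 159, f(-3) = -189, f(5) = 355, f(-5) = -385, f(15) = 4095, f(-15) = -4125; none is 0, so f has no rational root and is therefore irreducible over Q (a cubic with no linear factor over a field is irreducible). For an irreducible cubic, the Galois group is A_3 or S_3 according as the discriminant disc(f) = -4a^3 - 27b^2 = -4·(49)^3 - 27·(-15)^2 = -476671 is or is not a square in Q. Here disc(f) = -476671 is not a perfect square in Q, so the Galois group of f over Q is not contained in A_3 and must be all of S_3. The splitting field has degree |S_3| = 6 over Q, so [K : Q] = 6.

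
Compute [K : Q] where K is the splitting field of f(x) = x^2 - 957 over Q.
[K : Q] = 2

f(x) = x^2 - 957 factors as (x - √957)(x + √957). The splitting field is K = Q(√957). Since 957 is squarefree and > 1, it is not a perfect square, so x^2 - 957 is irreducible over Q and [Q(√957) : Q] = 2. Hence [K : Q] = 2.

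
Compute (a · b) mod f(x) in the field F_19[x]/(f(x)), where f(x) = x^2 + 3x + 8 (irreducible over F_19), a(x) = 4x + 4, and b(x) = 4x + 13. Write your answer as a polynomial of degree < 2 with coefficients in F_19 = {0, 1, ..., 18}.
a · b ≡ x (mod f(x))

Multiply in F_19[x]: a(x)·b(x) = (4x + 4)·(4x + 13) = 16x^2 + 11x + 14. This has degree ≥ 2, so divide by f(x) over F_19: 16x^2 + 11x + 14 = (16)·(x^2 + 3x + 8) + (x). Hence a·b ≡ x (mod f). (F_19[x]/(f) is a field with 19^2 = 361 elements since f is irreducible of degree 2.)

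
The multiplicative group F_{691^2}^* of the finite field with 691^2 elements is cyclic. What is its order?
|F_{691^2}^*| = 477480

F_{691^2} has 691^2 = 477481 elements; its multiplicative group consists of all nonzero elements, so |F_{691^2}^*| = 477481 - 1 = 477480. (It is cyclic since any finite subgroup of the multiplicative group of a field is cyclic.)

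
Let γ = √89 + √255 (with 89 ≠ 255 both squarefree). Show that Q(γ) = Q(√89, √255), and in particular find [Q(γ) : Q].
[Q(γ) : Q] = 4 (equivalently, Q(γ) = Q(√89, √255))

Obviously Q(γ) ⊆ Q(√89, √255), and [Q(√89, √255):Q] = 4 (since 89, 255 are distinct squarefree integers > 1 with 22695 not a perfect square). To show equality we compute the minimal polynomial of γ. From γ = √89 + √255: γ^2 = 89 + 2√(22695) + 255 = 344 + 2√(22695), so γ^2 - 344 = 2√(22695); squaring, (γ^2 - 344)^2 = 4·22695, i.e. γ^4 - 688γ^2 + 118336 - 90780 = 0, i.e. γ^4 - 688γ^2 + 27556 = 0. So γ is a root of x^4 - 688x^2 + 27556. This polynomial is irreducible over Q: it has no rational root (each ±√89 ± √255 is irrational), and any factorization into two quadratics over Q would force √(22695) ∈ Q (pairing opposite roots) or √89, √255 ∈ Q (other pairings), all impossible. Hence [Q(γ):Q] = 4 = [Q(√89, √255):Q], so Q(γ) = Q(√89, √255).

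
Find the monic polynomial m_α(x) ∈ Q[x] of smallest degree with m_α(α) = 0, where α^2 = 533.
m_α(x) = x^2 - 533

α satisfies α^2 - 533 = 0, so x^2 - 533 annihilates α. Since d = 533 is squarefree and ≠ 1, it is not a perfect square in Q, so x^2 - 533 has no rational root and is therefore irreducible over Q (a degree-2 polynomial over a field is irreducible iff it has no root). Hence m_α(x) = x^2 - 533.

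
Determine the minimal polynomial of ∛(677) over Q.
m_α(x) = x^3 - 677

α satisfies α^3 = 677, so x^3 - 677 annihilates α. By the rational root test, a rational root p/q (in lowest terms) of x^3 - 677 would satisfy p^3 = 677 q^3, forcing q = 1 and p^3 = 677; but 677 is not a perfect cube, contradiction. A monic cubic over Q with no rational root is irreducible (any nontrivial factorization would include a linear factor). Hence x^3 - 677 is the minimal polynomial of α, and in particular [Q(α):Q] = 3.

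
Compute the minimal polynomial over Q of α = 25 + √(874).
m_α(x) = x^2 - 50x - 249

From α - 25 = √(874), squaring gives (α - 25)^2 = 874, i.e. α^2 - 50α + 625 = 874, so α^2 - 50α - 249 = 0. The discriminant of x^2 - 50x - 249 is (-50)^2 - 4·(-249) = 2500 + 996 = 3496, and 4·(874) is not a perfect square in Q since 874 is squarefree and ≠ 1. Hence x^2 - 50x - 249 is irreducible over Q and is the minimal polynomial of α.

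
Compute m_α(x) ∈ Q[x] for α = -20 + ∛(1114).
m_α(x) = x^3 + 60x^2 + 1200x + 6886

Set β = α + 20 = ∛(1114), so β^3 = 1114. Then (α + 20)^3 - 1114 = 0, i.e. α is a root of g(x) = (x + 20)^3 - 1114 = x^3 + 60x^2 + 1200x + 6886. Since g(x) = h(x + 20) where h(x) = x^3 - 1114, and h is irreducible over Q (because 1114 is not a perfect cube, so h has no rational root, and a monic cubic with no rational root is irreducible), g is also irreducible (irreducibility is preserved under the substitution x → x + 20). Hence m_α(x) = x^3 + 60x^2 + 1200x + 6886.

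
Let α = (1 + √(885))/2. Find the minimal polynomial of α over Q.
m_α(x) = x^2 - x - 221

From 2α - 1 = √(885), squaring gives (2α - 1)^2 = 885, i.e. 4α^2 - 4α + 1 = 885, so α^2 - α + (1 - 885)/4 = 0. Since 885 ≡ 1 (mod 4), (1 - 885)/4 = -221 ∈ Z. The polynomial x^2 - x - 221 has discriminant 1 - 4·(-221) = 885, which is not a perfect square in Q (d = 885 is squarefree and ≠ 1), so x^2 - x - 221 is irreducible over Q. It is the minimal polynomial of α.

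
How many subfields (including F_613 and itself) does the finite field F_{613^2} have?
F_{613^2} has 2 subfields

The subfields of F_{p^n} are exactly the fields F_{p^d} for d | n (each is the fixed field of the unique index-d subgroup of Gal(F_{p^n}/F_p) ≅ Z/nZ). The divisors of n = 2 are {1, 2}, giving 2 subfields: F_{613^1}, F_{613^2}.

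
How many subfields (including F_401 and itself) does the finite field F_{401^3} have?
F_{401^3} has 2 subfields

The subfields of F_{p^n} are exactly the fields F_{p^d} for d | n (each is the fixed field of the unique index-d subgroup of Gal(F_{p^n}/F_p) ≅ Z/nZ). The divisors of n = 3 are {1, 3}, giving 2 subfields: F_{401^1}, F_{401^3}.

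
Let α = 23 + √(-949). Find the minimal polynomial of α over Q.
m_α(x) = x^2 - 46x + 1478

From α - 23 = √(-949), squaring gives (α - 23)^2 = -949, i.e. α^2 - 46α + 529 = -949, so α^2 - 46α + 1478 = 0. The discriminant of x^2 - 46x + 1478 is (-46)^2 - 4·(1478) = 2116 - 5912 = -3796, and 4·(-949) is not a perfect square in Q since -949 is squarefree and ≠ 1. Hence x^2 - 46x + 1478 is irreducible over Q and is the minimal polynomial of α.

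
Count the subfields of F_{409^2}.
F_{409^2} has 2 subfields

The subfields of F_{p^n} are exactly the fields F_{p^d} for d | n (each is the fixed field of the unique index-d subgroup of Gal(F_{p^n}/F_p) ≅ Z/nZ). The divisors of n = 2 are {1, 2}, giving 2 subfields: F_{409^1}, F_{409^2}.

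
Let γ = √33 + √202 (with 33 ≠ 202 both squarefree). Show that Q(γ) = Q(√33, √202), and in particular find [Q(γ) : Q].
[Q(γ) : Q] = 4 (equivalently, Q(γ) = Q(√33, √202))

Obviously Q(γ) ⊆ Q(√33, √202), and [Q(√33, √202):Q] = 4 (since 33, 202 are distinct squarefree integers > 1 with 6666 not a perfect square). To show equality we compute the minimal polynomial of γ. From γ = √33 + √202: γ^2 = 33 + 2√(6666) + 202 = 235 + 2√(6666), so γ^2 - 235 = 2√(6666); squaring, (γ^2 - 235)^2 = 4·6666, i.e. γ^4 - 470γ^2 + 55225 - 26664 = 0, i.e. γ^4 - 470γ^2 + 28561 = 0. So γ is a root of x^4 - 470x^2 + 28561. This polynomial is irreducible over Q: it has no rational root (each ±√33 ± √202 is irrational), and any factorization into two quadratics over Q would force √(6666) ∈ Q (pairing opposite roots) or √33, √202 ∈ Q (other pairings), all impossible. Hence [Q(γ):Q] = 4 = [Q(√33, √202):Q], so Q(γ) = Q(√33, √202).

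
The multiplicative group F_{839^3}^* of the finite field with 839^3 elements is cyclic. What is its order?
|F_{839^3}^*| = 590589718

F_{839^3} has 839^3 = 590589719 elements; its multiplicative group consists of all nonzero elements, so |F_{839^3}^*| = 590589719 - 1 = 590589718. (It is cyclic since any finite subgroup of the multiplicative group of a field is cyclic.)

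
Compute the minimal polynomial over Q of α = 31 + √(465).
m_α(x) = x^2 - 62x + 496

From α - 31 = √(465), squaring gives (α - 31)^2 = 465, i.e. α^2 - 62α + 961 = 465, so α^2 - 62α + 496 = 0. The discriminant of x^2 - 62x + 496 is (-62)^2 - 4·(496) = 3844 - 1984 = 1860, and 4·(465) is not a perfect square in Q since 465 is squarefree and ≠ 1. Hence x^2 - 62x + 496 is irreducible over Q and is the minimal polynomial of α.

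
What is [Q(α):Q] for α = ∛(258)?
[Q(α):Q] = 3

The minimal polynomial of α is x^3 - 258, irreducible over Q since 258 is not a perfect cube (so x^3 - 258 has no rational root). Hence [Q(α):Q] = deg(m_α) = 3.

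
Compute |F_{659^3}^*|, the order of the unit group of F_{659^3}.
|F_{659^3}^*| = 286191178

F_{659^3} has 659^3 = 286191179 elements; its multiplicative group consists of all nonzero elements, so |F_{659^3}^*| = 286191179 - 1 = 286191178. (It is cyclic since any finite subgroup of the multiplicative group of a field is cyclic.)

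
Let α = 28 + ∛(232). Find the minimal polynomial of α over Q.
m_α(x) = x^3 - 84x^2 + 2352x - 22184

Set β = α - 28 = ∛(232), so β^3 = 232. Then (α - 28)^3 - 232 = 0, i.e. α is a root of g(x) = (x - 28)^3 - 232 = x^3 - 84x^2 + 2352x - 22184. Since g(x) = h(x - 28) where h(x) = x^3 - 232, and h is irreducible over Q (because 232 is not a perfect cube, so h has no rational root, and a monic cubic with no rational root is irreducible), g is also irreducible (irreducibility is preserved under the substitution x → x - 28). Hence m_α(x) = x^3 - 84x^2 + 2352x - 22184.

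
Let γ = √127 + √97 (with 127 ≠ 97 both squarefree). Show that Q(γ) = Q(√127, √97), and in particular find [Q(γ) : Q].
[Q(γ) : Q] = 4 (equivalently, Q(γ) = Q(√127, √97))

Obviously Q(γ) ⊆ Q(√127, √97), and [Q(√127, √97):Q] = 4 (since 127, 97 are distinct squarefree integers > 1 with 12319 not a perfect square). To show equality we compute the minimal polynomial of γ. From γ = √127 + √97: γ^2 = 127 + 2√(12319) + 97 = 224 + 2√(12319), so γ^2 - 224 = 2√(12319); squaring, (γ^2 - 224)^2 = 4·12319, i.e. γ^4 - 448γ^2 + 50176 - 49276 = 0, i.e. γ^4 - 448γ^2 + 900 = 0. So γ is a root of x^4 - 448x^2 + 900. This polynomial is irreducible over Q: it has no rational root (each ±√127 ± √97 is irrational), and any factorization into two quadratics over Q would force √(12319) ∈ Q (pairing opposite roots) or √127, √97 ∈ Q (other pairings), all impossible. Hence [Q(γ):Q] = 4 = [Q(√127, √97):Q], so Q(γ) = Q(√127, √97).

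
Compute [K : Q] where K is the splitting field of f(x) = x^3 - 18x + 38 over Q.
[K : Q] = 6

By the rational root test, any rational root of the monic integer polynomial f(x) = x^3 - 18x + 38 must be an integer dividing the constant term 38, i.e. one of ±{1, 2, 19, 38}. Evaluating: f(1) = 21, f(-1) = 55, f(2) = 10, f(-2) = 66, f(19) = 6555, f(-19) = -6479, f(38) = 54226, f(-38) = -54150; none is 0, so f has no rational root and is therefore irreducible over Q (a cubic with no linear factor over a field is irreducible). For an irreducible cubic, the Galois group is A_3 or S_3 according as the discriminant disc(f) = -4a^3 - 27b^2 = -4·(-18)^3 - 27·(38)^2 = -15660 is or is not a square in Q. Here disc(f) = -15660 is not a perfect square in Q, so the Galois group of f over Q is not contained in A_3 and must be all of S_3. The splitting field has degree |S_3| = 6 over Q, so [K : Q] = 6.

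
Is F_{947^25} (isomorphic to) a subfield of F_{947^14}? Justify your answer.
No: F_{947^25} is not a subfield of F_{947^14}

F_{p^m} embeds in F_{p^n} iff m | n. Here 25 ∤ 14 (since 14 = 0·25 + 14 with remainder 14 ≠ 0), so F_{947^25} is not a subfield of F_{947^14}. Equivalently: if it were, the tower law would give 25 = [F_{947^25}:F_947] dividing [F_{947^14}:F_947] = 14, contradiction.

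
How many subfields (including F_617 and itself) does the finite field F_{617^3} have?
F_{617^3} has 2 subfields

The subfields of F_{p^n} are exactly the fields F_{p^d} for d | n (each is the fixed field of the unique index-d subgroup of Gal(F_{p^n}/F_p) ≅ Z/nZ). The divisors of n = 3 are {1, 3}, giving 2 subfields: F_{617^1}, F_{617^3}.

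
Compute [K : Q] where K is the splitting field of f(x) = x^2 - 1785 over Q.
[K : Q] = 2

f(x) = x^2 - 1785 factors as (x - √1785)(x + √1785). The splitting field is K = Q(√1785). Since 1785 is squarefree and > 1, it is not a perfect square, so x^2 - 1785 is irreducible over Q and [Q(√1785) : Q] = 2. Hence [K : Q] = 2.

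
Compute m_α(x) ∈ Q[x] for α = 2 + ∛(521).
m_α(x) = x^3 - 6x^2 + 12x - 529

Set β = α - 2 = ∛(521), so β^3 = 521. Then (α - 2)^3 - 521 = 0, i.e. α is a root of g(x) = (x - 2)^3 - 521 = x^3 - 6x^2 + 12x - 529. Since g(x) = h(x - 2) where h(x) = x^3 - 521, and h is irreducible over Q (because 521 is not a perfect cube, so h has no rational root, and a monic cubic with no rational root is irreducible), g is also irreducible (irreducibility is preserved under the substitution x → x - 2). Hence m_α(x) = x^3 - 6x^2 + 12x - 529.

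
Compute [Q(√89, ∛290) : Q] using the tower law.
[Q(√89, ∛290) : Q] = 6

Let L = Q(√89, ∛290). Since Q(√89) ⊂ L and [Q(√89):Q] = 2, the tower law gives 2 | [L:Q]. Likewise Q(∛290) ⊂ L with [Q(∛290):Q] = 3 (because 290 is not a perfect cube), so 3 | [L:Q]. As gcd(2,3) = 1, [L:Q] is divisible by 6. Conversely L is generated over Q by √89 and ∛290, so [L:Q] ≤ 2·3 = 6. Therefore [Q(√89, ∛290) : Q] = 6.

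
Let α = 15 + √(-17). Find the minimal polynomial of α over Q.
m_α(x) = x^2 - 30x + 242

From α - 15 = √(-17), squaring gives (α - 15)^2 = -17, i.e. α^2 - 30α + 225 = -17, so α^2 - 30α + 242 = 0. The discriminant of x^2 - 30x + 242 is (-30)^2 - 4·(242) = 900 - 968 = -68, and 4·(-17) is not a perfect square in Q since -17 is squarefree and ≠ 1. Hence x^2 - 30x + 242 is irreducible over Q and is the minimal polynomial of α.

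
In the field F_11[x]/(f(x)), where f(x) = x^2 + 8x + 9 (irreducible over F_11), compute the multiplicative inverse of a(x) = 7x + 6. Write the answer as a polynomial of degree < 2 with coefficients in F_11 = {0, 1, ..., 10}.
a(x)^(-1) ≡ 9x + 3 (mod f(x))

Since f is irreducible over F_11, F_11[x]/(f) is a field and a(x) ≠ 0 has an inverse. Apply the extended Euclidean algorithm to f(x) and a(x) in F_11[x]: f(x) = (8x + 10)·a(x) + (4). The last nonzero remainder is the constant 4 = gcd(f, a) in F_11. Back-substituting through the division chain expresses 4 = s(x)·a(x) + t(x)·f(x) with s(x) ≡ 3x + 1 (mod f), so (3x + 1)·a(x) ≡ 4 (mod f). Multiplying by 4^(-1) ≡ 3 in F_11 gives a(x)^(-1) ≡ 3·(3x + 1) ≡ 9x + 3 (mod f). Check: (7x + 6)·(9x + 3) = 8x^2 + 9x + 7 ≡ 1 (mod x^2 + 8x + 9).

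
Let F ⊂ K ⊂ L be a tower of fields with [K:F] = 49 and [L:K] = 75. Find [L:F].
[L:F] = 3675

The tower law says that for any tower of field extensions F ⊂ K ⊂ L with finite degrees, [L:F] = [L:K] · [K:F]. Here this gives [L:F] = 75 · 49 = 3675.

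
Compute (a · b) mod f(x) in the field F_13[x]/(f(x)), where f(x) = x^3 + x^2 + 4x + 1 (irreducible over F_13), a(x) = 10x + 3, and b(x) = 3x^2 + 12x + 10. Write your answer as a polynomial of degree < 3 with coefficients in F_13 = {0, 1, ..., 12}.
a · b ≡ 8x^2 + 3x (mod f(x))

Multiply in F_13[x]: a(x)·b(x) = (10x + 3)·(3x^2 + 12x + 10) = 4x^3 + 12x^2 + 6x + 4. This has degree ≥ 3, so divide by f(x) over F_13: 4x^3 + 12x^2 + 6x + 4 = (4)·(x^3 + x^2 + 4x + 1) + (8x^2 + 3x). Hence a·b ≡ 8x^2 + 3x (mod f). (F_13[x]/(f) is a field with 13^3 = 2197 elements since f is irreducible of degree 3.)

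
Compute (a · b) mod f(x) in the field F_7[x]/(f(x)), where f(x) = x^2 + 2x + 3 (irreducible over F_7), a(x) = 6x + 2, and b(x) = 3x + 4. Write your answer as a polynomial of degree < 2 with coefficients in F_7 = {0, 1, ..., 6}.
a · b ≡ x + 3 (mod f(x))

Multiply in F_7[x]: a(x)·b(x) = (6x + 2)·(3x + 4) = 4x^2 + 2x + 1. This has degree ≥ 2, so divide by f(x) over F_7: 4x^2 + 2x + 1 = (4)·(x^2 + 2x + 3) + (x + 3). Hence a·b ≡ x + 3 (mod f). (F_7[x]/(f) is a field with 7^2 = 49 elements since f is irreducible of degree 2.)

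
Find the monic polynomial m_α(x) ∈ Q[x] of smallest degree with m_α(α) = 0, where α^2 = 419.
m_α(x) = x^2 - 419

α satisfies α^2 - 419 = 0, so x^2 - 419 annihilates α. Since d = 419 is squarefree and ≠ 1, it is not a perfect square in Q, so x^2 - 419 has no rational root and is therefore irreducible over Q (a degree-2 polynomial over a field is irreducible iff it has no root). Hence m_α(x) = x^2 - 419.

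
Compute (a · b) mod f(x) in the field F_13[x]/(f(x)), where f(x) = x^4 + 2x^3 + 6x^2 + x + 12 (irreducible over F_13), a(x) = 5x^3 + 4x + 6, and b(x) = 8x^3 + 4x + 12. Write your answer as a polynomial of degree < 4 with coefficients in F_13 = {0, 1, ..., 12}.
a · b ≡ 6x^3 + 5x^2 + 7x + 5 (mod f(x))

Multiply in F_13[x]: a(x)·b(x) = (5x^3 + 4x + 6)·(8x^3 + 4x + 12) = x^6 + 4x^3 + 3x^2 + 7x + 7. This has degree ≥ 4, so divide by f(x) over F_13: x^6 + 4x^3 + 3x^2 + 7x + 7 = (x^2 + 11x + 11)·(x^4 + 2x^3 + 6x^2 + x + 12) + (6x^3 + 5x^2 + 7x + 5). Hence a·b ≡ 6x^3 + 5x^2 + 7x + 5 (mod f). (F_13[x]/(f) is a field with 13^4 = 28561 elements since f is irreducible of degree 4.)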